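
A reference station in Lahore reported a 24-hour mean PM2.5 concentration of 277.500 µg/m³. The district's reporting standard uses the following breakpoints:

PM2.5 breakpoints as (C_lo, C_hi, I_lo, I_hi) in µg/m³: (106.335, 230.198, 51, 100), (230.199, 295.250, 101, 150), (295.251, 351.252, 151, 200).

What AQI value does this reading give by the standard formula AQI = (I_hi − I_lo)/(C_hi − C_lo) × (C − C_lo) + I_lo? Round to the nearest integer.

PM2.5: 277.500 lies in 230.199–295.250, so I_lo=101, I_hi=150, C_lo=230.199, C_hi=295.250.
(150−101)/(295.250−230.199) × (277.500−230.199) + 101 = 49/65.051 × 47.301 + 101 ≈ 136.63 → 137.

137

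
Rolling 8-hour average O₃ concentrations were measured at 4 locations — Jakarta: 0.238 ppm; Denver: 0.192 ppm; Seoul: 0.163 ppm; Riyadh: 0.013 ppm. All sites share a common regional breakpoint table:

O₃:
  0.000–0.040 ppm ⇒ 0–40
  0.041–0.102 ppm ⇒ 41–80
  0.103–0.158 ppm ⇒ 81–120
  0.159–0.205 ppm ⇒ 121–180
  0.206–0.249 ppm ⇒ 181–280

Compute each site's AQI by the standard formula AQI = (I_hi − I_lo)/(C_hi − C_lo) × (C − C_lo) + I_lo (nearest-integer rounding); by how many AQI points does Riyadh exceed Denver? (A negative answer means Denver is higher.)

-150

Jakarta: 0.238 ∈ [0.206, 0.249] ↔ index [181, 280].
181 + (0.238−0.206)·(280−181)/(0.249−0.206) = 181 + 0.032·99/0.043 ≈ 254.67, so AQI = 255.
Denver: 0.192 lies in 0.159–0.205, so I_lo=121, I_hi=180, C_lo=0.159, C_hi=0.205.
(180−121)/(0.205−0.159) × (0.192−0.159) + 121 = 59/0.046 × 0.033 + 121 ≈ 163.33 → 163.
Seoul 0.163: bracket 0.159–0.205 → index 121–180; slope 59/0.046, offset 0.004.
AQI = 121 + 59/0.046·0.004 ≈ 126.13 ⇒ 126.
Riyadh: 0.013 lies in 0.000–0.040, so I_lo=0, I_hi=40, C_lo=0.000, C_hi=0.040.
(40−0)/(0.040−0.000) × (0.013−0.000) + 0 = 40/0.040 × 0.013 + 0 ≈ 13.00 → 13.
AQIs: Jakarta=255, Denver=163, Seoul=126, Riyadh=13. Riyadh (13) − Denver (163) = -150.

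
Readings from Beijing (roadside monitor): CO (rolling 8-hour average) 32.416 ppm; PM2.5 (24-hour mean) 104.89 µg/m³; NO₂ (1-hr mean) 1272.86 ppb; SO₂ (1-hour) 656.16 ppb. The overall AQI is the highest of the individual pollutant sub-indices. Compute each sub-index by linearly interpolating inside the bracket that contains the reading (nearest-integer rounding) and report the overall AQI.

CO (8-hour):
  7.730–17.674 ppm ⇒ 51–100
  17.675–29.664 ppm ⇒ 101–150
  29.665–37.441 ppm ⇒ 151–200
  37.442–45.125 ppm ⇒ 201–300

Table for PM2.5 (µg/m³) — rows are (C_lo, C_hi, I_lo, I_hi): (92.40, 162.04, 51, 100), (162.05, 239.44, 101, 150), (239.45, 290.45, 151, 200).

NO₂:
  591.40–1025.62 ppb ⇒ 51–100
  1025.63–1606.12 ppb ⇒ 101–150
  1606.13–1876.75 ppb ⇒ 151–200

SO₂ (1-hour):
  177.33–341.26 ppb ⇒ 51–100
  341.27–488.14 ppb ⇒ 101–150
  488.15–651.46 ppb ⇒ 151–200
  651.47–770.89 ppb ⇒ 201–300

205

CO 32.416: bracket 29.665–37.441 → index 151–200; slope 49/7.776, offset 2.751.
AQI = 151 + 49/7.776·2.751 ≈ 168.34 ⇒ 168.
PM2.5: 104.89 lies in 92.40–162.04, so I_lo=51, I_hi=100, C_lo=92.40, C_hi=162.04.
(100−51)/(162.04−92.40) × (104.89−92.40) + 51 = 49/69.64 × 12.49 + 51 ≈ 59.79 → 60.
NO₂: 1272.86 lies in 1025.63–1606.12, so I_lo=101, I_hi=150, C_lo=1025.63, C_hi=1606.12.
(150−101)/(1606.12−1025.63) × (1272.86−1025.63) + 101 = 49/580.49 × 247.23 + 101 ≈ 121.87 → 122.
SO₂: row 651.47–770.89 (AQI 201–300). (300−201)·(656.16−651.47)/(770.89−651.47) + 201 = 99·4.69/119.42 + 201 ≈ 204.89 → 205.
Sub-indices: CO→168, PM2.5→60, NO₂→122, SO₂→205. Overall AQI = max = 205; dominant pollutant is SO₂.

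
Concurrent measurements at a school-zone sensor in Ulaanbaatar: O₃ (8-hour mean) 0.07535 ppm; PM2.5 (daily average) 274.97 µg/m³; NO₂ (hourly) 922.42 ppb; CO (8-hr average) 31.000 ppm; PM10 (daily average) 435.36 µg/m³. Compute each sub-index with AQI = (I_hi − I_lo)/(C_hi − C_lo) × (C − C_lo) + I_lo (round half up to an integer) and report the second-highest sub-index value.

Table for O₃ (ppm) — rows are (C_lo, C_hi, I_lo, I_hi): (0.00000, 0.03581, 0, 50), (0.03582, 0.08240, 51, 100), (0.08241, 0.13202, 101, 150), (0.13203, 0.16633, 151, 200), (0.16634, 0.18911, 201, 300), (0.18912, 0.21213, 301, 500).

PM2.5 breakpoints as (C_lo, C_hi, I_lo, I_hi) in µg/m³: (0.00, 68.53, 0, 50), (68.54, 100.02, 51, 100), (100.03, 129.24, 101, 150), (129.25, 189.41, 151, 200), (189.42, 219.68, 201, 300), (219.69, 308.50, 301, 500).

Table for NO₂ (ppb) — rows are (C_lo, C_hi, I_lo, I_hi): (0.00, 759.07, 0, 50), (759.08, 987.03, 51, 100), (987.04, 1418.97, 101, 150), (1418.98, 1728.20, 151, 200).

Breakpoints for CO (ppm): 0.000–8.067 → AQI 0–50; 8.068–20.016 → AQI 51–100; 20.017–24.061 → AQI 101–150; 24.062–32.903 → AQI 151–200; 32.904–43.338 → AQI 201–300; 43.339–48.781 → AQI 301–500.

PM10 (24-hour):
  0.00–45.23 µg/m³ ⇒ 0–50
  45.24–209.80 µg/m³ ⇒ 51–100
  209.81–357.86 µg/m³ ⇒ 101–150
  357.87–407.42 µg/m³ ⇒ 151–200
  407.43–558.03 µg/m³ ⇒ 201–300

O₃: 0.07535 lies in 0.03582–0.08240, so I_lo=51, I_hi=100, C_lo=0.03582, C_hi=0.08240.
(100−51)/(0.08240−0.03582) × (0.07535−0.03582) + 51 = 49/0.04658 × 0.03953 + 51 ≈ 92.58 → 93.
PM2.5: 274.97 lies in 219.69–308.50, so I_lo=301, I_hi=500, C_lo=219.69, C_hi=308.50.
(500−301)/(308.50−219.69) × (274.97−219.69) + 301 = 199/88.81 × 55.28 + 301 ≈ 424.87 → 425.
NO₂: 922.42 lies in 759.08–987.03, so I_lo=51, I_hi=100, C_lo=759.08, C_hi=987.03.
(100−51)/(987.03−759.08) × (922.42−759.08) + 51 = 49/227.95 × 163.34 + 51 ≈ 86.11 → 86.
CO: 31.000 ∈ [24.062, 32.903] ↔ index [151, 200].
151 + (31.000−24.062)·(200−151)/(32.903−24.062) = 151 + 6.938·49/8.841 ≈ 189.45, so AQI = 189.
PM10: 435.36 ∈ [407.43, 558.03] ↔ index [201, 300].
201 + (435.36−407.43)·(300−201)/(558.03−407.43) = 201 + 27.93·99/150.60 ≈ 219.36, so AQI = 219.
Sub-indices: O₃→93, PM2.5→425, NO₂→86, CO→189, PM10→219. Ranked high→low: 425, 219, 189, 93, 86. Second-highest sub-index = 219.

219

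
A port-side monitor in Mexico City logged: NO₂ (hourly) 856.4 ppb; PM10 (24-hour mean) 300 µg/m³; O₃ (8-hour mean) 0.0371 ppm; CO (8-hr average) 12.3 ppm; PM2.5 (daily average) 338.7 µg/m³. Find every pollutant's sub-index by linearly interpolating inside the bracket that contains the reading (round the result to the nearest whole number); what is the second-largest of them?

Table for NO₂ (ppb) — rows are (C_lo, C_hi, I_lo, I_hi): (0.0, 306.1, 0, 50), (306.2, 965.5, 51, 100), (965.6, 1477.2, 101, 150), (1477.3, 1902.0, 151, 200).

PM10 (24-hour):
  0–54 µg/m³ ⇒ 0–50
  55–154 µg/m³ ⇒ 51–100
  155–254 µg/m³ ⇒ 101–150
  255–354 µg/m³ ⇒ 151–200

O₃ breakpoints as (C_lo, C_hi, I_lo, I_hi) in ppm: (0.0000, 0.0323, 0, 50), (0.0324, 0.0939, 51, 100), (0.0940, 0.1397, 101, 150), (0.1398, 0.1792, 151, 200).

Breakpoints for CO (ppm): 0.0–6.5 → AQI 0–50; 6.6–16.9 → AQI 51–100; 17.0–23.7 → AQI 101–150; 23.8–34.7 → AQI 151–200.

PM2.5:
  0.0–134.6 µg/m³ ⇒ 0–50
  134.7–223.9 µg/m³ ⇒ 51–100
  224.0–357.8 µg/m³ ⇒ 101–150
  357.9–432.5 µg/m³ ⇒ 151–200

143

NO₂: row 306.2–965.5 (AQI 51–100). (100−51)·(856.4−306.2)/(965.5−306.2) + 51 = 49·550.2/659.3 + 51 ≈ 91.89 → 92.
PM10: 300 ∈ [255, 354] ↔ index [151, 200].
151 + (300−255)·(200−151)/(354−255) = 151 + 45·49/99 ≈ 173.27, so AQI = 173.
O₃: 0.0371 ∈ [0.0324, 0.0939] ↔ index [51, 100].
51 + (0.0371−0.0324)·(100−51)/(0.0939−0.0324) = 51 + 0.0047·49/0.0615 ≈ 54.74, so AQI = 55.
CO: 12.3 lies in 6.6–16.9, so I_lo=51, I_hi=100, C_lo=6.6, C_hi=16.9.
(100−51)/(16.9−6.6) × (12.3−6.6) + 51 = 49/10.3 × 5.7 + 51 ≈ 78.12 → 78.
PM2.5: row 224.0–357.8 (AQI 101–150). (150−101)·(338.7−224.0)/(357.8−224.0) + 101 = 49·114.7/133.8 + 101 ≈ 143.01 → 143.
Sub-indices: NO₂→92, PM10→173, O₃→55, CO→78, PM2.5→143. Ranked high→low: 173, 143, 92, 78, 55. Second-highest sub-index = 143.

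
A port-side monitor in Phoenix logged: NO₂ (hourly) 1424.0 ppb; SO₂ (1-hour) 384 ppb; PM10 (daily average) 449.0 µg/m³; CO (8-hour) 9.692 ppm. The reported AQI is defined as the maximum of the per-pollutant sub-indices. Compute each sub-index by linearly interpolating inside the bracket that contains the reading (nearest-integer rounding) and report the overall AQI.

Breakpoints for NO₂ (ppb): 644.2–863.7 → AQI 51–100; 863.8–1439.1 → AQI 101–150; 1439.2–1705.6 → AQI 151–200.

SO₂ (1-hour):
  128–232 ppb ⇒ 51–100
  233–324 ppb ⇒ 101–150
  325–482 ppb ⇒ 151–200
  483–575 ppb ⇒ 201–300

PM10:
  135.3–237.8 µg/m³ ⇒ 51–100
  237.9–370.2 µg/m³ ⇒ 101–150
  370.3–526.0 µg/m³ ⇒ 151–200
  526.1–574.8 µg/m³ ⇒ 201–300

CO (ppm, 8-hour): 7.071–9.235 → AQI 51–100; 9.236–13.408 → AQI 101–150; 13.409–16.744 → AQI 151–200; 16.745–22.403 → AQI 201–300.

176

NO₂: 1424.0 lies in 863.8–1439.1, so I_lo=101, I_hi=150, C_lo=863.8, C_hi=1439.1.
(150−101)/(1439.1−863.8) × (1424.0−863.8) + 101 = 49/575.3 × 560.2 + 101 ≈ 148.71 → 149.
SO₂: 384 ∈ [325, 482] ↔ index [151, 200].
151 + (384−325)·(200−151)/(482−325) = 151 + 59·49/157 ≈ 169.41, so AQI = 169.
PM10: 449.0 lies in 370.3–526.0, so I_lo=151, I_hi=200, C_lo=370.3, C_hi=526.0.
(200−151)/(526.0−370.3) × (449.0−370.3) + 151 = 49/155.7 × 78.7 + 151 ≈ 175.77 → 176.
CO 9.692: bracket 9.236–13.408 → index 101–150; slope 49/4.172, offset 0.456.
AQI = 101 + 49/4.172·0.456 ≈ 106.36 ⇒ 106.
Sub-indices: NO₂→149, SO₂→169, PM10→176, CO→106. Overall AQI = max = 176; dominant pollutant is PM10.
AQI 176: Unhealthy.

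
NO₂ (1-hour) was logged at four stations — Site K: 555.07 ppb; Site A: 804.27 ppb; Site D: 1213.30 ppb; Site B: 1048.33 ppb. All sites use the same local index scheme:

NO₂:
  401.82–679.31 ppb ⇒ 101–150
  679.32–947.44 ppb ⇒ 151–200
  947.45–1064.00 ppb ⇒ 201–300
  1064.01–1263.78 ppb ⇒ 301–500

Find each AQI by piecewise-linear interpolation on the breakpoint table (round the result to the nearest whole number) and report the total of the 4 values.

1039

Site K: row 401.82–679.31 (AQI 101–150). (150−101)·(555.07−401.82)/(679.31−401.82) + 101 = 49·153.25/277.49 + 101 ≈ 128.06 → 128.
Site A: 804.27 lies in 679.32–947.44, so I_lo=151, I_hi=200, C_lo=679.32, C_hi=947.44.
(200−151)/(947.44−679.32) × (804.27−679.32) + 151 = 49/268.12 × 124.95 + 151 ≈ 173.84 → 174.
Site D: 1213.30 lies in 1064.01–1263.78, so I_lo=301, I_hi=500, C_lo=1064.01, C_hi=1263.78.
(500−301)/(1263.78−1064.01) × (1213.30−1064.01) + 301 = 199/199.77 × 149.29 + 301 ≈ 449.71 → 450.
Site B: 1048.33 lies in 947.45–1064.00, so I_lo=201, I_hi=300, C_lo=947.45, C_hi=1064.00.
(300−201)/(1064.00−947.45) × (1048.33−947.45) + 201 = 99/116.55 × 100.88 + 201 ≈ 286.69 → 287.
AQIs: Site K=128, Site A=174, Site D=450, Site B=287. Sum = 128 + 174 + 450 + 287 = 1039.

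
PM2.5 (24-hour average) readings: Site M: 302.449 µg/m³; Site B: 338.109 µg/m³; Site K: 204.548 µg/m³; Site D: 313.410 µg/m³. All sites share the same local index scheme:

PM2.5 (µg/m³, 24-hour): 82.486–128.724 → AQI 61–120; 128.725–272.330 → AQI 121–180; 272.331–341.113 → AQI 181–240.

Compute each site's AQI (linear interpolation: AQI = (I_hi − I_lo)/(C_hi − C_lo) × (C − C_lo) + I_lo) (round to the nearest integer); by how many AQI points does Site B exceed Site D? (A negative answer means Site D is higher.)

21

Site M: 302.449 lies in 272.331–341.113, so I_lo=181, I_hi=240, C_lo=272.331, C_hi=341.113.
(240−181)/(341.113−272.331) × (302.449−272.331) + 181 = 59/68.782 × 30.118 + 181 ≈ 206.83 → 207.
Site B: row 272.331–341.113 (AQI 181–240). (240−181)·(338.109−272.331)/(341.113−272.331) + 181 = 59·65.778/68.782 + 181 ≈ 237.42 → 237.
Site K: 204.548 lies in 128.725–272.330, so I_lo=121, I_hi=180, C_lo=128.725, C_hi=272.330.
(180−121)/(272.330−128.725) × (204.548−128.725) + 121 = 59/143.605 × 75.823 + 121 ≈ 152.15 → 152.
Site D: 313.410 ∈ [272.331, 341.113] ↔ index [181, 240].
181 + (313.410−272.331)·(240−181)/(341.113−272.331) = 181 + 41.079·59/68.782 ≈ 216.24, so AQI = 216.
AQIs: Site M=207, Site B=237, Site K=152, Site D=216. Site B (237) − Site D (216) = 21.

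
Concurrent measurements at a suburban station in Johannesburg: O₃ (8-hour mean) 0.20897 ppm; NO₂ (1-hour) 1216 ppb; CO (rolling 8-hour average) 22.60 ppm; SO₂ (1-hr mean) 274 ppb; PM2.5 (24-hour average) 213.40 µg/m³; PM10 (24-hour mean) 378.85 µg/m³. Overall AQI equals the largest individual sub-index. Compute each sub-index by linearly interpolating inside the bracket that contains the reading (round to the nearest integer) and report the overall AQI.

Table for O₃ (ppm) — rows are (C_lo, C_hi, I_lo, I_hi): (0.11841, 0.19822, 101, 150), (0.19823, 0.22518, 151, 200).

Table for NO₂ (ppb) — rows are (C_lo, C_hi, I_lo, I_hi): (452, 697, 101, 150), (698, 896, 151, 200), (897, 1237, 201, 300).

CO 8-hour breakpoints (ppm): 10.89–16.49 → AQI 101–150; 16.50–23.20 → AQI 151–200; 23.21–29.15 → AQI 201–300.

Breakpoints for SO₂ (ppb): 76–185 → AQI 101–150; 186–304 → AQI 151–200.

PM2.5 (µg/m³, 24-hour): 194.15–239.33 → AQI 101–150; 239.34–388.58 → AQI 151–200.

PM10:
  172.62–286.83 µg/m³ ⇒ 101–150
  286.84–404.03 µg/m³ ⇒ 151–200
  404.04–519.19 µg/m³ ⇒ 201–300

294

O₃: row 0.19823–0.22518 (AQI 151–200). (200−151)·(0.20897−0.19823)/(0.22518−0.19823) + 151 = 49·0.01074/0.02695 + 151 ≈ 170.53 → 171.
NO₂: 1216 ∈ [897, 1237] ↔ index [201, 300].
201 + (1216−897)·(300−201)/(1237−897) = 201 + 319·99/340 ≈ 293.89, so AQI = 294.
CO: 22.60 lies in 16.50–23.20, so I_lo=151, I_hi=200, C_lo=16.50, C_hi=23.20.
(200−151)/(23.20−16.50) × (22.60−16.50) + 151 = 49/6.70 × 6.10 + 151 ≈ 195.61 → 196.
SO₂: row 186–304 (AQI 151–200). (200−151)·(274−186)/(304−186) + 151 = 49·88/118 + 151 ≈ 187.54 → 188.
PM2.5: 213.40 ∈ [194.15, 239.33] ↔ index [101, 150].
101 + (213.40−194.15)·(150−101)/(239.33−194.15) = 101 + 19.25·49/45.18 ≈ 121.88, so AQI = 122.
PM10 378.85: bracket 286.84–404.03 → index 151–200; slope 49/117.19, offset 92.01.
AQI = 151 + 49/117.19·92.01 ≈ 189.47 ⇒ 189.
Sub-indices: O₃→171, NO₂→294, CO→196, SO₂→188, PM2.5→122, PM10→189. Overall AQI = max = 294; dominant pollutant is NO₂.
AQI 294: Very Unhealthy.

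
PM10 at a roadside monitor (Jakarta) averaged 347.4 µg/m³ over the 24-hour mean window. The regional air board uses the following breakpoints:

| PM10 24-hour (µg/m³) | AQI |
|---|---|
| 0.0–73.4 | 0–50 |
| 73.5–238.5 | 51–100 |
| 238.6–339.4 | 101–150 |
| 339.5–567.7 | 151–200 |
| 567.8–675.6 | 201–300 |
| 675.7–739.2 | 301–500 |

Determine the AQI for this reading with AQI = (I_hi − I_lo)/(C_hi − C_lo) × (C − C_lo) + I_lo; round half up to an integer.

153

PM10: 347.4 ∈ [339.5, 567.7] ↔ index [151, 200].
151 + (347.4−339.5)·(200−151)/(567.7−339.5) = 151 + 7.9·49/228.2 ≈ 152.70, so AQI = 153.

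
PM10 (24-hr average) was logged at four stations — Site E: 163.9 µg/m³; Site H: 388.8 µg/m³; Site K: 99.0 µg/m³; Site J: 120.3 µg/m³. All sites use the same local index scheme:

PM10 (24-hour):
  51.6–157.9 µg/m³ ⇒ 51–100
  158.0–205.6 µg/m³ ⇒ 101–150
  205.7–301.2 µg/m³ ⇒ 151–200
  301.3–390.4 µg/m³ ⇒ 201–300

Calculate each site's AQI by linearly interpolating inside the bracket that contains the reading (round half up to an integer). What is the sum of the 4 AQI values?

Site E 163.9: bracket 158.0–205.6 → index 101–150; slope 49/47.6, offset 5.9.
AQI = 101 + 49/47.6·5.9 ≈ 107.07 ⇒ 107.
Site H 388.8: bracket 301.3–390.4 → index 201–300; slope 99/89.1, offset 87.5.
AQI = 201 + 99/89.1·87.5 ≈ 298.22 ⇒ 298.
Site K: 99.0 ∈ [51.6, 157.9] ↔ index [51, 100].
51 + (99.0−51.6)·(100−51)/(157.9−51.6) = 51 + 47.4·49/106.3 ≈ 72.85, so AQI = 73.
Site J: 120.3 ∈ [51.6, 157.9] ↔ index [51, 100].
51 + (120.3−51.6)·(100−51)/(157.9−51.6) = 51 + 68.7·49/106.3 ≈ 82.67, so AQI = 83.
AQIs: Site E=107, Site H=298, Site K=73, Site J=83. Sum = 107 + 298 + 73 + 83 = 561.

561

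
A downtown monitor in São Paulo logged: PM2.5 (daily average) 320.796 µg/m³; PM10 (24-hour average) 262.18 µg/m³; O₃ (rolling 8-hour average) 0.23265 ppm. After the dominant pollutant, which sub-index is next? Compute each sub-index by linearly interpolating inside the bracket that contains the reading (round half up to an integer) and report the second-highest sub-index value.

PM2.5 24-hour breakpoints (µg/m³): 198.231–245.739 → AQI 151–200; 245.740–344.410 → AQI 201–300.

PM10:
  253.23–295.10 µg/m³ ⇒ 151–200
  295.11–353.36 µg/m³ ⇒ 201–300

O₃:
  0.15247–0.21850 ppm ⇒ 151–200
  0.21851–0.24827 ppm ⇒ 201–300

PM2.5: row 245.740–344.410 (AQI 201–300). (300−201)·(320.796−245.740)/(344.410−245.740) + 201 = 99·75.056/98.670 + 201 ≈ 276.31 → 276.
PM10: 262.18 lies in 253.23–295.10, so I_lo=151, I_hi=200, C_lo=253.23, C_hi=295.10.
(200−151)/(295.10−253.23) × (262.18−253.23) + 151 = 49/41.87 × 8.95 + 151 ≈ 161.47 → 161.
O₃ 0.23265: bracket 0.21851–0.24827 → index 201–300; slope 99/0.02976, offset 0.01414.
AQI = 201 + 99/0.02976·0.01414 ≈ 248.04 ⇒ 248.
Sub-indices: PM2.5→276, PM10→161, O₃→248. Ranked high→low: 276, 248, 161. Second-highest sub-index = 248.

248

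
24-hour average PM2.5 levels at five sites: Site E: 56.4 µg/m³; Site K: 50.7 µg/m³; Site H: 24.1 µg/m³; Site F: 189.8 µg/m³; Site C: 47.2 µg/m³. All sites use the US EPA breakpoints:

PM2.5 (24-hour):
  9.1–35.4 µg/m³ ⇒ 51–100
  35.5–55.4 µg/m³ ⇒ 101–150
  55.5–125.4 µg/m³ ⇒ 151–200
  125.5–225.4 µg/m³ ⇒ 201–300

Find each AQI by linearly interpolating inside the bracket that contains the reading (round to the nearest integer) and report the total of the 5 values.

Site E: 56.4 lies in 55.5–125.4, so I_lo=151, I_hi=200, C_lo=55.5, C_hi=125.4.
(200−151)/(125.4−55.5) × (56.4−55.5) + 151 = 49/69.9 × 0.9 + 151 ≈ 151.63 → 152.
Site K: 50.7 ∈ [35.5, 55.4] ↔ index [101, 150].
101 + (50.7−35.5)·(150−101)/(55.4−35.5) = 101 + 15.2·49/19.9 ≈ 138.43, so AQI = 138.
Site H: row 9.1–35.4 (AQI 51–100). (100−51)·(24.1−9.1)/(35.4−9.1) + 51 = 49·15.0/26.3 + 51 ≈ 78.95 → 79.
Site F: 189.8 ∈ [125.5, 225.4] ↔ index [201, 300].
201 + (189.8−125.5)·(300−201)/(225.4−125.5) = 201 + 64.3·99/99.9 ≈ 264.72, so AQI = 265.
Site C 47.2: bracket 35.5–55.4 → index 101–150; slope 49/19.9, offset 11.7.
AQI = 101 + 49/19.9·11.7 ≈ 129.81 ⇒ 130.
AQIs: Site E=152, Site K=138, Site H=79, Site F=265, Site C=130. Sum = 152 + 138 + 79 + 265 + 130 = 764.

764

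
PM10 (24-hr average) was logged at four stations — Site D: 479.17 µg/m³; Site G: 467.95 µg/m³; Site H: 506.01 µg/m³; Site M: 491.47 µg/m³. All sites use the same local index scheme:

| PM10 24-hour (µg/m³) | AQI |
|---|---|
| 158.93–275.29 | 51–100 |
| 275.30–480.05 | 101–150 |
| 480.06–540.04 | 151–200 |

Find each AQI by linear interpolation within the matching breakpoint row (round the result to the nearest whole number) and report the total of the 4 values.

629

Site D: row 275.30–480.05 (AQI 101–150). (150−101)·(479.17−275.30)/(480.05−275.30) + 101 = 49·203.87/204.75 + 101 ≈ 149.79 → 150.
Site G: 467.95 ∈ [275.30, 480.05] ↔ index [101, 150].
101 + (467.95−275.30)·(150−101)/(480.05−275.30) = 101 + 192.65·49/204.75 ≈ 147.10, so AQI = 147.
Site H: row 480.06–540.04 (AQI 151–200). (200−151)·(506.01−480.06)/(540.04−480.06) + 151 = 49·25.95/59.98 + 151 ≈ 172.20 → 172.
Site M: 491.47 ∈ [480.06, 540.04] ↔ index [151, 200].
151 + (491.47−480.06)·(200−151)/(540.04−480.06) = 151 + 11.41·49/59.98 ≈ 160.32, so AQI = 160.
AQIs: Site D=150, Site G=147, Site H=172, Site M=160. Sum = 150 + 147 + 172 + 160 = 629.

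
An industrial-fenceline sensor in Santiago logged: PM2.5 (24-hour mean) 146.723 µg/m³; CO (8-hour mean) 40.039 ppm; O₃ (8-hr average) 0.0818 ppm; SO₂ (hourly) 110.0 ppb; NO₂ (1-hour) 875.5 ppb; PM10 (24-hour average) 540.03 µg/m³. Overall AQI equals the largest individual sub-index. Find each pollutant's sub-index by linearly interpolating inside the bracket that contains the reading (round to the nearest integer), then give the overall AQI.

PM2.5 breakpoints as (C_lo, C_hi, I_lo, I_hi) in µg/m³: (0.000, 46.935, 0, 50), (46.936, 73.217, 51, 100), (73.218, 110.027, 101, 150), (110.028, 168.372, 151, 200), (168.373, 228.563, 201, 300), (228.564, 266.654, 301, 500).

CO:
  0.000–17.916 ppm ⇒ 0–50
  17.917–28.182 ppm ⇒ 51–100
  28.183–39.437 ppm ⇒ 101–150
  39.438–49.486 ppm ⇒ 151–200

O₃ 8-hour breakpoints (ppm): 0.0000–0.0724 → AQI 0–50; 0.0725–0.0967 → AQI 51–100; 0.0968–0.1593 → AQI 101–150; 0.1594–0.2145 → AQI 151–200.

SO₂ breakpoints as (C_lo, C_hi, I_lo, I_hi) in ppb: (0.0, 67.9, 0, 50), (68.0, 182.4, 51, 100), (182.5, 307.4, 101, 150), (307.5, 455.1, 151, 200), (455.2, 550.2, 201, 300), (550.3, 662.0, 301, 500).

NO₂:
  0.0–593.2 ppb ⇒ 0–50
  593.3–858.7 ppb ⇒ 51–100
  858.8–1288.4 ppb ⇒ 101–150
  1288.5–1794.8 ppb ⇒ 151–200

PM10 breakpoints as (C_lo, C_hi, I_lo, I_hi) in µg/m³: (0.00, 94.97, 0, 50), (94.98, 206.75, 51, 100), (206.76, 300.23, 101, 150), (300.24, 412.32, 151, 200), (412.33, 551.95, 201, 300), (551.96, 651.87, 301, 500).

PM2.5: 146.723 ∈ [110.028, 168.372] ↔ index [151, 200].
151 + (146.723−110.028)·(200−151)/(168.372−110.028) = 151 + 36.695·49/58.344 ≈ 181.82, so AQI = 182.
CO: 40.039 ∈ [39.438, 49.486] ↔ index [151, 200].
151 + (40.039−39.438)·(200−151)/(49.486−39.438) = 151 + 0.601·49/10.048 ≈ 153.93, so AQI = 154.
O₃: 0.0818 ∈ [0.0725, 0.0967] ↔ index [51, 100].
51 + (0.0818−0.0725)·(100−51)/(0.0967−0.0725) = 51 + 0.0093·49/0.0242 ≈ 69.83, so AQI = 70.
SO₂: 110.0 lies in 68.0–182.4, so I_lo=51, I_hi=100, C_lo=68.0, C_hi=182.4.
(100−51)/(182.4−68.0) × (110.0−68.0) + 51 = 49/114.4 × 42.0 + 51 ≈ 68.99 → 69.
NO₂: 875.5 ∈ [858.8, 1288.4] ↔ index [101, 150].
101 + (875.5−858.8)·(150−101)/(1288.4−858.8) = 101 + 16.7·49/429.6 ≈ 102.90, so AQI = 103.
PM10: 540.03 ∈ [412.33, 551.95] ↔ index [201, 300].
201 + (540.03−412.33)·(300−201)/(551.95−412.33) = 201 + 127.70·99/139.62 ≈ 291.55, so AQI = 292.
Sub-indices: PM2.5→182, CO→154, O₃→70, SO₂→69, NO₂→103, PM10→292. Overall AQI = max = 292; dominant pollutant is PM10.
AQI 292: Very Unhealthy.

292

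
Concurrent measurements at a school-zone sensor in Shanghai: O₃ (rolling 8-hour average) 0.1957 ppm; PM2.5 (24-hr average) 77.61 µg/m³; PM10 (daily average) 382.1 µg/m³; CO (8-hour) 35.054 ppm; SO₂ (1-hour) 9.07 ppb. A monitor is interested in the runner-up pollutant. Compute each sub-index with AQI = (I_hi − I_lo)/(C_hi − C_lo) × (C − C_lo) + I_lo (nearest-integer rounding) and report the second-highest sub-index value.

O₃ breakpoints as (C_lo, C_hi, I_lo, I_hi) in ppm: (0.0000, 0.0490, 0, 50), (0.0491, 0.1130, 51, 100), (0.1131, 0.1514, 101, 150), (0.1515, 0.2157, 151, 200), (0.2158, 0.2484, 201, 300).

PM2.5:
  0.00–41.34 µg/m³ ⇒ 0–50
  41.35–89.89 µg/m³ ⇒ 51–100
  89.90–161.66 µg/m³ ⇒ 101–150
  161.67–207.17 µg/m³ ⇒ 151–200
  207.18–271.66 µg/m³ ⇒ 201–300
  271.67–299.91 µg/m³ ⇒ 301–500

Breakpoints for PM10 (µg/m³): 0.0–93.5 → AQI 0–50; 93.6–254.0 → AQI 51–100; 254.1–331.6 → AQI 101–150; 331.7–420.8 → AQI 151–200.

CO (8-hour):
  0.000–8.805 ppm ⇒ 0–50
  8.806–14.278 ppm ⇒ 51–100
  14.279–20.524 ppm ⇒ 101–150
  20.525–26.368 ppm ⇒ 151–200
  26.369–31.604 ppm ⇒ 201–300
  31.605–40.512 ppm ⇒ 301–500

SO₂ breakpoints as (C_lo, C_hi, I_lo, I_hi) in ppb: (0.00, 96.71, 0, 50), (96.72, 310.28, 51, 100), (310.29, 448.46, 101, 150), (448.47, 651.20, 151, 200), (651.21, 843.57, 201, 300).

185

O₃: 0.1957 lies in 0.1515–0.2157, so I_lo=151, I_hi=200, C_lo=0.1515, C_hi=0.2157.
(200−151)/(0.2157−0.1515) × (0.1957−0.1515) + 151 = 49/0.0642 × 0.0442 + 151 ≈ 184.74 → 185.
PM2.5: 77.61 ∈ [41.35, 89.89] ↔ index [51, 100].
51 + (77.61−41.35)·(100−51)/(89.89−41.35) = 51 + 36.26·49/48.54 ≈ 87.60, so AQI = 88.
PM10: 382.1 ∈ [331.7, 420.8] ↔ index [151, 200].
151 + (382.1−331.7)·(200−151)/(420.8−331.7) = 151 + 50.4·49/89.1 ≈ 178.72, so AQI = 179.
CO: row 31.605–40.512 (AQI 301–500). (500−301)·(35.054−31.605)/(40.512−31.605) + 301 = 199·3.449/8.907 + 301 ≈ 378.06 → 378.
SO₂: row 0.00–96.71 (AQI 0–50). (50−0)·(9.07−0.00)/(96.71−0.00) + 0 = 50·9.07/96.71 + 0 ≈ 4.69 → 5.
Sub-indices: O₃→185, PM2.5→88, PM10→179, CO→378, SO₂→5. Ranked high→low: 378, 185, 179, 88, 5. Second-highest sub-index = 185.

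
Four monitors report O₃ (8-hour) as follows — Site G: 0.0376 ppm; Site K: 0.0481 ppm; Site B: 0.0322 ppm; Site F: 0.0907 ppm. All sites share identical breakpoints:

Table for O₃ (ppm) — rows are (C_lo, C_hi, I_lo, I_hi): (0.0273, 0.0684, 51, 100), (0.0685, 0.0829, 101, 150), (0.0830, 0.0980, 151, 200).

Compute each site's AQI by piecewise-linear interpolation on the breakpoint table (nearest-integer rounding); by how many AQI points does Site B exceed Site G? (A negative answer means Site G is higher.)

Site G 0.0376: bracket 0.0273–0.0684 → index 51–100; slope 49/0.0411, offset 0.0103.
AQI = 51 + 49/0.0411·0.0103 ≈ 63.28 ⇒ 63.
Site K: 0.0481 lies in 0.0273–0.0684, so I_lo=51, I_hi=100, C_lo=0.0273, C_hi=0.0684.
(100−51)/(0.0684−0.0273) × (0.0481−0.0273) + 51 = 49/0.0411 × 0.0208 + 51 ≈ 75.80 → 76.
Site B 0.0322: bracket 0.0273–0.0684 → index 51–100; slope 49/0.0411, offset 0.0049.
AQI = 51 + 49/0.0411·0.0049 ≈ 56.84 ⇒ 57.
Site F: 0.0907 ∈ [0.0830, 0.0980] ↔ index [151, 200].
151 + (0.0907−0.0830)·(200−151)/(0.0980−0.0830) = 151 + 0.0077·49/0.0150 ≈ 176.15, so AQI = 176.
AQIs: Site G=63, Site K=76, Site B=57, Site F=176. Site B (57) − Site G (63) = -6.

-6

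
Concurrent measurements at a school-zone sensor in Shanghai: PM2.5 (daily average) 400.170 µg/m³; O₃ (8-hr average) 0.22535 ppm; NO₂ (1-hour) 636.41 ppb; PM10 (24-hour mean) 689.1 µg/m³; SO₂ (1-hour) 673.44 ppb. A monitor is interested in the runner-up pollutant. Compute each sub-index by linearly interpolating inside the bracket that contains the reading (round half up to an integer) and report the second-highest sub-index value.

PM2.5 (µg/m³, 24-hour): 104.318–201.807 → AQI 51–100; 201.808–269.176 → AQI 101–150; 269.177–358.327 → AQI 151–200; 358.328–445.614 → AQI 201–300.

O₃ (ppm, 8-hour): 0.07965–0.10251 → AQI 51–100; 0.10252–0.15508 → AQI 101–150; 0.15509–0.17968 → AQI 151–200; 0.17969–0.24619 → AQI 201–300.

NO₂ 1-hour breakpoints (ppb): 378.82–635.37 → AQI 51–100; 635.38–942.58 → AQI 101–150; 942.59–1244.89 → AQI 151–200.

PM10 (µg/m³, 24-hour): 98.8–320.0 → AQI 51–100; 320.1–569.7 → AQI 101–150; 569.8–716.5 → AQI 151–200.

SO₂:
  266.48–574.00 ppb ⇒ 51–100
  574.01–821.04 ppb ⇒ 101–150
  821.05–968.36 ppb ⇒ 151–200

248

PM2.5: 400.170 ∈ [358.328, 445.614] ↔ index [201, 300].
201 + (400.170−358.328)·(300−201)/(445.614−358.328) = 201 + 41.842·99/87.286 ≈ 248.46, so AQI = 248.
O₃: row 0.17969–0.24619 (AQI 201–300). (300−201)·(0.22535−0.17969)/(0.24619−0.17969) + 201 = 99·0.04566/0.06650 + 201 ≈ 268.98 → 269.
NO₂: row 635.38–942.58 (AQI 101–150). (150−101)·(636.41−635.38)/(942.58−635.38) + 101 = 49·1.03/307.20 + 101 ≈ 101.16 → 101.
PM10: 689.1 lies in 569.8–716.5, so I_lo=151, I_hi=200, C_lo=569.8, C_hi=716.5.
(200−151)/(716.5−569.8) × (689.1−569.8) + 151 = 49/146.7 × 119.3 + 151 ≈ 190.85 → 191.
SO₂ 673.44: bracket 574.01–821.04 → index 101–150; slope 49/247.03, offset 99.43.
AQI = 101 + 49/247.03·99.43 ≈ 120.72 ⇒ 121.
Sub-indices: PM2.5→248, O₃→269, NO₂→101, PM10→191, SO₂→121. Ranked high→low: 269, 248, 191, 121, 101. Second-highest sub-index = 248.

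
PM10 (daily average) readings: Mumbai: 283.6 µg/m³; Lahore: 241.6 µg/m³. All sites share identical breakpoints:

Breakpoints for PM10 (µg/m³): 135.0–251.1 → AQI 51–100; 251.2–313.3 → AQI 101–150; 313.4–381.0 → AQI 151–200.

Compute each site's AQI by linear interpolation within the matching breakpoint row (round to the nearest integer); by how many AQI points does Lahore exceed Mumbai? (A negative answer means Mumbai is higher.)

Mumbai 283.6: bracket 251.2–313.3 → index 101–150; slope 49/62.1, offset 32.4.
AQI = 101 + 49/62.1·32.4 ≈ 126.57 ⇒ 127.
Lahore: 241.6 ∈ [135.0, 251.1] ↔ index [51, 100].
51 + (241.6−135.0)·(100−51)/(251.1−135.0) = 51 + 106.6·49/116.1 ≈ 95.99, so AQI = 96.
AQIs: Mumbai=127, Lahore=96. Lahore (96) − Mumbai (127) = -31.

-31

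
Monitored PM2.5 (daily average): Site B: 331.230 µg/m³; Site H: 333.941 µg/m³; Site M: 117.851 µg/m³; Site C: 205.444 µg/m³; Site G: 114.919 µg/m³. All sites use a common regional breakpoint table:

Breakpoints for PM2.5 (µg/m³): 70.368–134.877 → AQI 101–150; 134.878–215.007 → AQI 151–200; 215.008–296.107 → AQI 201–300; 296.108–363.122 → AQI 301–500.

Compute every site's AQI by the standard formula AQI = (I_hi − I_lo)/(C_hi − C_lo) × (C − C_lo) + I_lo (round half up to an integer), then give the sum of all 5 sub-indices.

1284

Site B: 331.230 lies in 296.108–363.122, so I_lo=301, I_hi=500, C_lo=296.108, C_hi=363.122.
(500−301)/(363.122−296.108) × (331.230−296.108) + 301 = 199/67.014 × 35.122 + 301 ≈ 405.30 → 405.
Site H: 333.941 ∈ [296.108, 363.122] ↔ index [301, 500].
301 + (333.941−296.108)·(500−301)/(363.122−296.108) = 301 + 37.833·199/67.014 ≈ 413.35, so AQI = 413.
Site M: row 70.368–134.877 (AQI 101–150). (150−101)·(117.851−70.368)/(134.877−70.368) + 101 = 49·47.483/64.509 + 101 ≈ 137.07 → 137.
Site C: 205.444 ∈ [134.878, 215.007] ↔ index [151, 200].
151 + (205.444−134.878)·(200−151)/(215.007−134.878) = 151 + 70.566·49/80.129 ≈ 194.15, so AQI = 194.
Site G: 114.919 lies in 70.368–134.877, so I_lo=101, I_hi=150, C_lo=70.368, C_hi=134.877.
(150−101)/(134.877−70.368) × (114.919−70.368) + 101 = 49/64.509 × 44.551 + 101 ≈ 134.84 → 135.
AQIs: Site B=405, Site H=413, Site M=137, Site C=194, Site G=135. Sum = 405 + 413 + 137 + 194 + 135 = 1284.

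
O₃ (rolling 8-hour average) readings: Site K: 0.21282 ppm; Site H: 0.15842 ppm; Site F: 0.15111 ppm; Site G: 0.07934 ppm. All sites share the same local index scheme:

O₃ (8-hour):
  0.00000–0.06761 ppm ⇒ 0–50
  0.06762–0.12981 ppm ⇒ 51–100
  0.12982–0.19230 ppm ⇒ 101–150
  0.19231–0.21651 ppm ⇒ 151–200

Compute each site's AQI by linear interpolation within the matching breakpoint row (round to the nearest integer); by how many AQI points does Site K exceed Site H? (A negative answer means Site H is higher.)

Site K: row 0.19231–0.21651 (AQI 151–200). (200−151)·(0.21282−0.19231)/(0.21651−0.19231) + 151 = 49·0.02051/0.02420 + 151 ≈ 192.53 → 193.
Site H 0.15842: bracket 0.12982–0.19230 → index 101–150; slope 49/0.06248, offset 0.02860.
AQI = 101 + 49/0.06248·0.02860 ≈ 123.43 ⇒ 123.
Site F: 0.15111 ∈ [0.12982, 0.19230] ↔ index [101, 150].
101 + (0.15111−0.12982)·(150−101)/(0.19230−0.12982) = 101 + 0.02129·49/0.06248 ≈ 117.70, so AQI = 118.
Site G: 0.07934 ∈ [0.06762, 0.12981] ↔ index [51, 100].
51 + (0.07934−0.06762)·(100−51)/(0.12981−0.06762) = 51 + 0.01172·49/0.06219 ≈ 60.23, so AQI = 60.
AQIs: Site K=193, Site H=123, Site F=118, Site G=60. Site K (193) − Site H (123) = 70.

70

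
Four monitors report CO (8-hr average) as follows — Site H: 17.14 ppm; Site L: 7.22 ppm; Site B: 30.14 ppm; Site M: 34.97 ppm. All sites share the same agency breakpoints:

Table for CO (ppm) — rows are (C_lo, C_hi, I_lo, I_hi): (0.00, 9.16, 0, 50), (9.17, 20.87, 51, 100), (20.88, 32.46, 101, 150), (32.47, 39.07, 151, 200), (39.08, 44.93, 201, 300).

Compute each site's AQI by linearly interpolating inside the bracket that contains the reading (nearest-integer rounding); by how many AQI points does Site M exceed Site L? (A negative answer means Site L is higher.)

Site H: 17.14 ∈ [9.17, 20.87] ↔ index [51, 100].
51 + (17.14−9.17)·(100−51)/(20.87−9.17) = 51 + 7.97·49/11.70 ≈ 84.38, so AQI = 84.
Site L 7.22: bracket 0.00–9.16 → index 0–50; slope 50/9.16, offset 7.22.
AQI = 0 + 50/9.16·7.22 ≈ 39.41 ⇒ 39.
Site B: 30.14 lies in 20.88–32.46, so I_lo=101, I_hi=150, C_lo=20.88, C_hi=32.46.
(150−101)/(32.46−20.88) × (30.14−20.88) + 101 = 49/11.58 × 9.26 + 101 ≈ 140.18 → 140.
Site M 34.97: bracket 32.47–39.07 → index 151–200; slope 49/6.60, offset 2.50.
AQI = 151 + 49/6.60·2.50 ≈ 169.56 ⇒ 170.
AQIs: Site H=84, Site L=39, Site B=140, Site M=170. Site M (170) − Site L (39) = 131.

131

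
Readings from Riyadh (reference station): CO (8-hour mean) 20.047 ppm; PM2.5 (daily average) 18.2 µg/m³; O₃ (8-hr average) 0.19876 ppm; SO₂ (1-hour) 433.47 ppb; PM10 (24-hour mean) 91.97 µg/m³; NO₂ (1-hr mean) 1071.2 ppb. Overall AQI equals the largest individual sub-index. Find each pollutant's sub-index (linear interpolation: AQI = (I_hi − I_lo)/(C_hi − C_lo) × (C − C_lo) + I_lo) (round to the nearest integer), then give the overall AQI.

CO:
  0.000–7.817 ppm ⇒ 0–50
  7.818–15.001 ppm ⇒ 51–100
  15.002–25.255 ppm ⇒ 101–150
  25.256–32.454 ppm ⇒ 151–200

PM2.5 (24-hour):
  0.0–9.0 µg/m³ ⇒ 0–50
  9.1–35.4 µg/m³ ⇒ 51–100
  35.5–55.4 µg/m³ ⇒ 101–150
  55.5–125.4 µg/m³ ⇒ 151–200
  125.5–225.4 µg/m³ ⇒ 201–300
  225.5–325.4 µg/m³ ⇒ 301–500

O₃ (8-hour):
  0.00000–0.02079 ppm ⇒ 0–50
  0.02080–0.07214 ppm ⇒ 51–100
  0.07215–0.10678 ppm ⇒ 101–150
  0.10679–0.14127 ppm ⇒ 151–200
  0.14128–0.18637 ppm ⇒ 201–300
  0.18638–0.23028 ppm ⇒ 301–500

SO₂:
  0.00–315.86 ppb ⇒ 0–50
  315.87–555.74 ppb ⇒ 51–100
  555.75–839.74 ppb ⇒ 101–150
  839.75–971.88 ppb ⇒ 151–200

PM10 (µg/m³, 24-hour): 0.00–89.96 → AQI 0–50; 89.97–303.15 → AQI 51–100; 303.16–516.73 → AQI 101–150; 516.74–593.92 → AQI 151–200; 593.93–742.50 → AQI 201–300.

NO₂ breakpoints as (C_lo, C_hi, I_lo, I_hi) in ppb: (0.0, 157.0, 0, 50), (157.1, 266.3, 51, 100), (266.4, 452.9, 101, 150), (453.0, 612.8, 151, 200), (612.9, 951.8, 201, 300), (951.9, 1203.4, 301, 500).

395

CO: row 15.002–25.255 (AQI 101–150). (150−101)·(20.047−15.002)/(25.255−15.002) + 101 = 49·5.045/10.253 + 101 ≈ 125.11 → 125.
PM2.5: 18.2 lies in 9.1–35.4, so I_lo=51, I_hi=100, C_lo=9.1, C_hi=35.4.
(100−51)/(35.4−9.1) × (18.2−9.1) + 51 = 49/26.3 × 9.1 + 51 ≈ 67.95 → 68.
O₃: 0.19876 ∈ [0.18638, 0.23028] ↔ index [301, 500].
301 + (0.19876−0.18638)·(500−301)/(0.23028−0.18638) = 301 + 0.01238·199/0.04390 ≈ 357.12, so AQI = 357.
SO₂: 433.47 lies in 315.87–555.74, so I_lo=51, I_hi=100, C_lo=315.87, C_hi=555.74.
(100−51)/(555.74−315.87) × (433.47−315.87) + 51 = 49/239.87 × 117.60 + 51 ≈ 75.02 → 75.
PM10: 91.97 lies in 89.97–303.15, so I_lo=51, I_hi=100, C_lo=89.97, C_hi=303.15.
(100−51)/(303.15−89.97) × (91.97−89.97) + 51 = 49/213.18 × 2.00 + 51 ≈ 51.46 → 51.
NO₂ 1071.2: bracket 951.9–1203.4 → index 301–500; slope 199/251.5, offset 119.3.
AQI = 301 + 199/251.5·119.3 ≈ 395.40 ⇒ 395.
Sub-indices: CO→125, PM2.5→68, O₃→357, SO₂→75, PM10→51, NO₂→395. Overall AQI = max = 395; dominant pollutant is NO₂.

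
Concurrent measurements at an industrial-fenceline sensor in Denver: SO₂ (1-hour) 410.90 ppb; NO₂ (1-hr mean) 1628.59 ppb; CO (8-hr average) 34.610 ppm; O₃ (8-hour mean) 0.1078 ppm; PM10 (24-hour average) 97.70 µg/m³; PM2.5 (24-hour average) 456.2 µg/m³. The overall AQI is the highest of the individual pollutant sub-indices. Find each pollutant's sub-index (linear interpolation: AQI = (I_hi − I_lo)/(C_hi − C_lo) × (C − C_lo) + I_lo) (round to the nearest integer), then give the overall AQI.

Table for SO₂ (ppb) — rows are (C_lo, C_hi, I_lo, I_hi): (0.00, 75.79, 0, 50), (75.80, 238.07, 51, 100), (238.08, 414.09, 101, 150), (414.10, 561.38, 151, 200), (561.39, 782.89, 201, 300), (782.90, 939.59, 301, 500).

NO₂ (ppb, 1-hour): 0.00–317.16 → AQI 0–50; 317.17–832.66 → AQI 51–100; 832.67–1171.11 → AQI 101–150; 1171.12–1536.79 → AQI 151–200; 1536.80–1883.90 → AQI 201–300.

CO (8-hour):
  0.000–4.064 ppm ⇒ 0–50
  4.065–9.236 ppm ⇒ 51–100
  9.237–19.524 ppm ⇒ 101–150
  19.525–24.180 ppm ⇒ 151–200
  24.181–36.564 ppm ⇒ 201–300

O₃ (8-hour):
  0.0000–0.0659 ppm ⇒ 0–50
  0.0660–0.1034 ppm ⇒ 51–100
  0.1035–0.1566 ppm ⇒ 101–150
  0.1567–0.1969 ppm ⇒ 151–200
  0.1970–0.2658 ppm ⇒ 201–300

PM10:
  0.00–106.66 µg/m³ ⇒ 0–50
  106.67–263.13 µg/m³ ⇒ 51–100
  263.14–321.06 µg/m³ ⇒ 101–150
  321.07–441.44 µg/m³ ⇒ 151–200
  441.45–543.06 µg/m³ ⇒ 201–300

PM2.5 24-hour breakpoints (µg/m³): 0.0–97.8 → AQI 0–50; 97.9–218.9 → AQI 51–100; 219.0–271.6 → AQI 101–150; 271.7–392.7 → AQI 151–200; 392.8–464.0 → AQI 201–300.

289

SO₂: 410.90 lies in 238.08–414.09, so I_lo=101, I_hi=150, C_lo=238.08, C_hi=414.09.
(150−101)/(414.09−238.08) × (410.90−238.08) + 101 = 49/176.01 × 172.82 + 101 ≈ 149.11 → 149.
NO₂: 1628.59 lies in 1536.80–1883.90, so I_lo=201, I_hi=300, C_lo=1536.80, C_hi=1883.90.
(300−201)/(1883.90−1536.80) × (1628.59−1536.80) + 201 = 99/347.10 × 91.79 + 201 ≈ 227.18 → 227.
CO: 34.610 lies in 24.181–36.564, so I_lo=201, I_hi=300, C_lo=24.181, C_hi=36.564.
(300−201)/(36.564−24.181) × (34.610−24.181) + 201 = 99/12.383 × 10.429 + 201 ≈ 284.38 → 284.
O₃: 0.1078 ∈ [0.1035, 0.1566] ↔ index [101, 150].
101 + (0.1078−0.1035)·(150−101)/(0.1566−0.1035) = 101 + 0.0043·49/0.0531 ≈ 104.97, so AQI = 105.
PM10 97.70: bracket 0.00–106.66 → index 0–50; slope 50/106.66, offset 97.70.
AQI = 0 + 50/106.66·97.70 ≈ 45.80 ⇒ 46.
PM2.5: row 392.8–464.0 (AQI 201–300). (300−201)·(456.2−392.8)/(464.0−392.8) + 201 = 99·63.4/71.2 + 201 ≈ 289.15 → 289.
Sub-indices: SO₂→149, NO₂→227, CO→284, O₃→105, PM10→46, PM2.5→289. Overall AQI = max = 289; dominant pollutant is PM2.5.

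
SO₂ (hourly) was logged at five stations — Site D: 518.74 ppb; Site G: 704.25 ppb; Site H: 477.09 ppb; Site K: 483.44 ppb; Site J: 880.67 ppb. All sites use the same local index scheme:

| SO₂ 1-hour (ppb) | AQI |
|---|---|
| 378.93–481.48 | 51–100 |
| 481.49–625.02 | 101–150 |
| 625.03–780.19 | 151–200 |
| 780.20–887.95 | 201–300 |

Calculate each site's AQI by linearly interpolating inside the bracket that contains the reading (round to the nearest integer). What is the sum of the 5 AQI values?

783

Site D 518.74: bracket 481.49–625.02 → index 101–150; slope 49/143.53, offset 37.25.
AQI = 101 + 49/143.53·37.25 ≈ 113.72 ⇒ 114.
Site G: row 625.03–780.19 (AQI 151–200). (200−151)·(704.25−625.03)/(780.19−625.03) + 151 = 49·79.22/155.16 + 151 ≈ 176.02 → 176.
Site H 477.09: bracket 378.93–481.48 → index 51–100; slope 49/102.55, offset 98.16.
AQI = 51 + 49/102.55·98.16 ≈ 97.90 ⇒ 98.
Site K 483.44: bracket 481.49–625.02 → index 101–150; slope 49/143.53, offset 1.95.
AQI = 101 + 49/143.53·1.95 ≈ 101.67 ⇒ 102.
Site J 880.67: bracket 780.20–887.95 → index 201–300; slope 99/107.75, offset 100.47.
AQI = 201 + 99/107.75·100.47 ≈ 293.31 ⇒ 293.
AQIs: Site D=114, Site G=176, Site H=98, Site K=102, Site J=293. Sum = 114 + 176 + 98 + 102 + 293 = 783.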